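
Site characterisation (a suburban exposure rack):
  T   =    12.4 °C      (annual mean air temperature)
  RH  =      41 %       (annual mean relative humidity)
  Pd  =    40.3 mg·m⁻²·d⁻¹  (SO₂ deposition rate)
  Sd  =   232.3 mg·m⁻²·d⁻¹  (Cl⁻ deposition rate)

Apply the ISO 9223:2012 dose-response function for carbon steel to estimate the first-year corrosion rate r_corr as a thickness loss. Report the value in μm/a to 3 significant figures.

carbon steel: T>10 °C ⇒ hinge -0.054·(12.4−10) = -0.1296
  SO₂ term: 1.77·40.3^0.52·exp(0.02·41-0.1296) = 24.13
  Cl⁻ term: 0.102·232.3^0.62·exp(0.033·41+0.04·12.4) = 18.99
  r_corr = 24.13 + 18.99 = 43.12 μm/a

r_corr = 43.1 μm/a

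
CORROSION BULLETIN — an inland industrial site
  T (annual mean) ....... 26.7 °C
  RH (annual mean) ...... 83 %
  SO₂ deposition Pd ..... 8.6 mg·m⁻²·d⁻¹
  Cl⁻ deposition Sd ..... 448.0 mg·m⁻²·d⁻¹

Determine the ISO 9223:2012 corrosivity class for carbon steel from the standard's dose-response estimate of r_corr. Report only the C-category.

carbon steel: f(T) = -0.054·(T−10) [T>10 °C] = -0.9018
  sulphur-dioxide contribution → 11.57 μm/a
  chloride contribution → 202.2 μm/a
  ⇒ r_corr(carbon steel) = 213.8 μm/a
214 μm/a falls in (200, 700] for carbon steel → category CX

CX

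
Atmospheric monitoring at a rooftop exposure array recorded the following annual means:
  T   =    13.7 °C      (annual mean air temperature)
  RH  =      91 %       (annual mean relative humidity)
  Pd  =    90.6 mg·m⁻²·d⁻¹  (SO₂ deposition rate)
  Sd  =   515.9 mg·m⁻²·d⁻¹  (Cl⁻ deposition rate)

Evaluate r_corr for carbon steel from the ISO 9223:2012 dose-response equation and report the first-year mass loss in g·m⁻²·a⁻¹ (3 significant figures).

r_corr = 2.07e+03 g·m⁻²·a⁻¹

carbon steel: T>10 °C ⇒ hinge -0.054·(13.7−10) = -0.1998
  Pd branch = 1.77·Pd^0.52·e^(0.02·RH+f) = 93.18 μm/a
  Sd branch = 0.102·Sd^0.62·e^(0.033·RH+0.04·T) = 170.8 μm/a
  r_corr = 93.18 + 170.8 = 264 μm/a
Convert to mass loss: 264 μm/a × 7.85 g/cm³ = 2073 g·m⁻²·a⁻¹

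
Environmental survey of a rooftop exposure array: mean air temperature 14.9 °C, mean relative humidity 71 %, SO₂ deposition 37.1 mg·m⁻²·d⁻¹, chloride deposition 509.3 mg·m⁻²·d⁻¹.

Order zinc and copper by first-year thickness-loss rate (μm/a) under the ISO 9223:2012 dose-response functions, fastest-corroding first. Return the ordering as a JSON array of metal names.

zinc: f(T) = -0.071·(T−10) [T>10 °C] = -0.3479
  sulphur-dioxide contribution → 1.171 μm/a
  chloride contribution → 3.826 μm/a
  total first-year rate 4.996 μm/a
copper: T>10 °C ⇒ hinge -0.080·(14.9−10) = -0.3920
  sulphur-dioxide contribution → 0.6044 μm/a
  chloride contribution → 1.475 μm/a
  total first-year rate 2.079 μm/a
Ordering by μm/a: zinc (5) > copper (2.08)

["zinc", "copper"]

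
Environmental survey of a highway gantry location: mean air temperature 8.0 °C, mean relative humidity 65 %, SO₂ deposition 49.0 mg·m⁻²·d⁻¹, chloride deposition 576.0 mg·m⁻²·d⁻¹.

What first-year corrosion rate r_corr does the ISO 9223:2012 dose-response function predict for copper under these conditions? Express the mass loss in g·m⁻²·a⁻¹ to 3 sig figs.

copper: temperature factor f = +0.126·(-2.0) = -0.2520
  SO₂ term: 0.0053·49.0^0.26·exp(0.059·65-0.2520) = 0.5246
  Sd branch = 0.01025·Sd^0.27·e^(0.036·RH+0.049·T) = 0.8761 μm/a
  r_corr = 0.5246 + 0.8761 = 1.401 μm/a
Convert to mass loss: 1.401 μm/a × 8.96 g/cm³ = 12.55 g·m⁻²·a⁻¹

r_corr = 12.5 g·m⁻²·a⁻¹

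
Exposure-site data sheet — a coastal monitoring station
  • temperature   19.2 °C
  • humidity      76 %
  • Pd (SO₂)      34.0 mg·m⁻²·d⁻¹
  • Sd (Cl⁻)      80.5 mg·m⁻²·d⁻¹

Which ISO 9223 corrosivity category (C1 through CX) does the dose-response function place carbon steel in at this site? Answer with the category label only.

carbon steel: T>10 °C ⇒ hinge -0.054·(19.2−10) = -0.4968
  sulphur-dioxide contribution → 30.81 μm/a
  chloride contribution → 41.01 μm/a
  ⇒ r_corr(carbon steel) = 71.83 μm/a
Category bounds: 50…80 μm/a bracket r_corr ⇒ C4

C4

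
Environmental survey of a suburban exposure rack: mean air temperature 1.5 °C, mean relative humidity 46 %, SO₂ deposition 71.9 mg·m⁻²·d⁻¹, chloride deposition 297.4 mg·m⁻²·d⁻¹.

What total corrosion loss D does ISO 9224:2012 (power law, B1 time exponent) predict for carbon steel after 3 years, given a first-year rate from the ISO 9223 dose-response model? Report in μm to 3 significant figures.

D(3) = 50.3 μm

carbon steel: temperature factor f = +0.150·(-8.5) = -1.2750
  SO₂ term: 1.77·71.9^0.52·exp(0.02·46-1.2750) = 11.46
  Sd branch = 0.102·Sd^0.62·e^(0.033·RH+0.04·T) = 16.88 μm/a
  r_corr = 11.46 + 16.88 = 28.34 μm/a
Power-law: D(3) = r_corr · 3^0.523
  D(3) = 28.34 × 3^0.523 = 28.34 × 1.776 = 50.35 μm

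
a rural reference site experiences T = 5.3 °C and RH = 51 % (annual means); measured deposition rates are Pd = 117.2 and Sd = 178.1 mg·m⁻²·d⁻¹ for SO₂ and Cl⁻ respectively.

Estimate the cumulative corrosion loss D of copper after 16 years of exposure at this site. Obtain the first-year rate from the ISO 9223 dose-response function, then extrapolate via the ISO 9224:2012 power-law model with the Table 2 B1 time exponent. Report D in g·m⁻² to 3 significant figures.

copper: T≤10 °C ⇒ hinge +0.126·(5.3−10) = -0.5922
  SO₂ term: 0.0053·117.2^0.26·exp(0.059·51-0.5922) = 0.205
  Cl⁻ term: 0.01025·178.1^0.27·exp(0.036·51+0.049·5.3) = 0.3377
  r_corr = 0.205 + 0.3377 = 0.5427 μm/a
Power-law: D(16) = r_corr · 16^0.667
  D(16) = 0.5427 × 16^0.667 = 0.5427 × 6.355 = 3.449 μm
  Mass loss = 3.449 μm × 8.96 g/cm³ = 30.91 g·m⁻²

D(16) = 30.9 g·m⁻²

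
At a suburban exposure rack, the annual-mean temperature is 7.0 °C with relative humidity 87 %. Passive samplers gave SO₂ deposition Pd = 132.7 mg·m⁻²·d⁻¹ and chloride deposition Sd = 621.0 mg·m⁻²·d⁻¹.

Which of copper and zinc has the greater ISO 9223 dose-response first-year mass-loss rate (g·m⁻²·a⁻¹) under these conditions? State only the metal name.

zinc

copper: T≤10 °C ⇒ hinge +0.126·(7.0−10) = -0.3780
  Pd branch = 0.0053·Pd^0.26·e^(0.059·RH+f) = 2.194 μm/a
  Sd branch = 0.01025·Sd^0.27·e^(0.036·RH+0.049·T) = 1.879 μm/a
  r_corr = 2.194 + 1.879 = 4.074 μm/a
  mass loss = 4.074 μm/a × 8.96 g/cm³ = 36.5 g·m⁻²·a⁻¹
zinc: f(T) = +0.038·(T−10) [T≤10 °C] = -0.1140
  Pd branch = 0.0129·Pd^0.44·e^(0.046·RH+f) = 5.41 μm/a
  Cl⁻ term: 0.0175·621.0^0.57·exp(0.008·87+0.085·7.0) = 2.488
  r_corr = 5.41 + 2.488 = 7.897 μm/a
  mass loss = 7.897 μm/a × 7.14 g/cm³ = 56.39 g·m⁻²·a⁻¹
Ordering by g·m⁻²·a⁻¹: zinc (56.4) > copper (36.5)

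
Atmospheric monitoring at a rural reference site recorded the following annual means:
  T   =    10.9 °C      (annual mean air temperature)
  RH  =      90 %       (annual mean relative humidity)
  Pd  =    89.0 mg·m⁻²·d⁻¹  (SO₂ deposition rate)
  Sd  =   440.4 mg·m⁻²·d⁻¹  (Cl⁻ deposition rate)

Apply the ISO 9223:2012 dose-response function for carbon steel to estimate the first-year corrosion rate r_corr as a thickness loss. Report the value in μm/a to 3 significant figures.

r_corr = 239 μm/a

carbon steel: temperature factor f = -0.054·(0.9) = -0.0486
  sulphur-dioxide contribution → 105.3 μm/a
  chloride contribution → 134 μm/a
  ⇒ r_corr(carbon steel) = 239.2 μm/a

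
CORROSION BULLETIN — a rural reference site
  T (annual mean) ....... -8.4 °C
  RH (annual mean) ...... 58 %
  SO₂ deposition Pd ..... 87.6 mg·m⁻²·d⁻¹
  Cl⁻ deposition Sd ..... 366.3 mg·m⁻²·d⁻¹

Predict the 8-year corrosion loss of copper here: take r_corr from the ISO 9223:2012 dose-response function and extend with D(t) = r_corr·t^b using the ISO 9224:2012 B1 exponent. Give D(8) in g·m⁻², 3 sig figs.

D(8) = 11.5 g·m⁻²

copper: f(T) = +0.126·(T−10) [T≤10 °C] = -2.3184
  SO₂ term: 0.0053·87.6^0.26·exp(0.059·58-2.3184) = 0.05112
  Cl⁻ term: 0.01025·366.3^0.27·exp(0.036·58+0.049·-8.4) = 0.2698
  r_corr = 0.05112 + 0.2698 = 0.3209 μm/a
ISO 9224: D(t) = r_corr · t^b with b = 0.667 (copper, B1)
  D(8) = 0.3209 × 8^0.667 = 0.3209 × 4.003 = 1.285 μm
  Mass loss = 1.285 μm × 8.96 g/cm³ = 11.51 g·m⁻²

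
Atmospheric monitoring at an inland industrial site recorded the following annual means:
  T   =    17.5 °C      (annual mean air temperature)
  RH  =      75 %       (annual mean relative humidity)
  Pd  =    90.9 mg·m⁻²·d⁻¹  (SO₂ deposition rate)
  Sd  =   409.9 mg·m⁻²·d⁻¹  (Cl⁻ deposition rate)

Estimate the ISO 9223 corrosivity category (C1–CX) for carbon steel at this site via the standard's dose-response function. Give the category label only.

C5

carbon steel: T>10 °C ⇒ hinge -0.054·(17.5−10) = -0.4050
  sulphur-dioxide contribution → 55.21 μm/a
  chloride contribution → 101.7 μm/a
  total first-year rate 156.9 μm/a
ISO 9223 Table 2 (carbon steel): 80 < 157 ≤ 200 μm/a ⇒ C5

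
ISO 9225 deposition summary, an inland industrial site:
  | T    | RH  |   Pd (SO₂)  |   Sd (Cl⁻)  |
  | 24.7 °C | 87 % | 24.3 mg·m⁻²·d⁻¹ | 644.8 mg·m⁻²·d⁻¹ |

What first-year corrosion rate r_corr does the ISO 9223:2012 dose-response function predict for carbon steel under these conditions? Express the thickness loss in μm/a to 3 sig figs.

r_corr = 291 μm/a

carbon steel: f(T) = -0.054·(T−10) [T>10 °C] = -0.7938
  Pd branch = 1.77·Pd^0.52·e^(0.02·RH+f) = 23.96 μm/a
  Cl⁻ term: 0.102·644.8^0.62·exp(0.033·87+0.04·24.7) = 266.9
  r_corr = 23.96 + 266.9 = 290.9 μm/a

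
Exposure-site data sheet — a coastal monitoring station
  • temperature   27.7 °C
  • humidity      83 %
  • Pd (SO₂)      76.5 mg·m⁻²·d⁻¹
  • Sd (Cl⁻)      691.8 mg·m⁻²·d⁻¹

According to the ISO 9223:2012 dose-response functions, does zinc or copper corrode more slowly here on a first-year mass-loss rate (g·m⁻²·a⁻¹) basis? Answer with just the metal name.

copper

zinc: f(T) = -0.071·(T−10) [T>10 °C] = -1.2567
  Pd branch = 0.0129·Pd^0.44·e^(0.046·RH+f) = 1.127 μm/a
  Cl⁻ term: 0.0175·691.8^0.57·exp(0.008·83+0.085·27.7) = 14.88
  r_corr = 1.127 + 14.88 = 16.01 μm/a
  mass loss = 16.01 μm/a × 7.14 g/cm³ = 114.3 g·m⁻²·a⁻¹
copper: f(T) = -0.080·(T−10) [T>10 °C] = -1.4160
  SO₂ term: 0.0053·76.5^0.26·exp(0.059·83-1.4160) = 0.5319
  Sd branch = 0.01025·Sd^0.27·e^(0.036·RH+0.049·T) = 4.62 μm/a
  r_corr = 0.5319 + 4.62 = 5.152 μm/a
  mass loss = 5.152 μm/a × 8.96 g/cm³ = 46.16 g·m⁻²·a⁻¹
Ordering by g·m⁻²·a⁻¹: zinc (114) > copper (46.2)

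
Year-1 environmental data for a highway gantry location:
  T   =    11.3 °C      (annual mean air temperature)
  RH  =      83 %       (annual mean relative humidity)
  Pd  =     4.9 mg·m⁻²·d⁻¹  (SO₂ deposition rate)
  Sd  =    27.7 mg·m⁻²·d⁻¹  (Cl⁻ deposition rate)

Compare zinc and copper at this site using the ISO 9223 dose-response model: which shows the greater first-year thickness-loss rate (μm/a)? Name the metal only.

copper

zinc: T>10 °C ⇒ hinge -0.071·(11.3−10) = -0.0923
  SO₂ term: 0.0129·4.9^0.44·exp(0.046·83-0.0923) = 1.077
  Sd branch = 0.0175·Sd^0.57·e^(0.008·RH+0.085·T) = 0.5899 μm/a
  r_corr = 1.077 + 0.5899 = 1.667 μm/a
copper: f(T) = -0.080·(T−10) [T>10 °C] = -0.1040
  SO₂ term: 0.0053·4.9^0.26·exp(0.059·83-0.1040) = 0.9667
  Sd branch = 0.01025·Sd^0.27·e^(0.036·RH+0.049·T) = 0.8676 μm/a
  sum: 0.9667 + 0.8676 → r_corr = 1.834 μm/a
Ordering by μm/a: copper (1.83) > zinc (1.67)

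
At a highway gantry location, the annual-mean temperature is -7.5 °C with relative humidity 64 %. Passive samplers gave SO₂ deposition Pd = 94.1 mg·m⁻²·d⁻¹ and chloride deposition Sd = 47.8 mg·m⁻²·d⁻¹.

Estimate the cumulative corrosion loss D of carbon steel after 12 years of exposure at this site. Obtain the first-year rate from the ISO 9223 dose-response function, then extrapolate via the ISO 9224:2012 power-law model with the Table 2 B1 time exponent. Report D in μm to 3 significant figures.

D(12) = 43.2 μm

carbon steel: temperature factor f = +0.150·(-17.5) = -2.6250
  sulphur-dioxide contribution → 4.899 μm/a
  chloride contribution → 6.867 μm/a
  total first-year rate 11.77 μm/a
Power-law: D(12) = r_corr · 12^0.523
  D(12) = 11.77 × 12^0.523 = 11.77 × 3.668 = 43.16 μm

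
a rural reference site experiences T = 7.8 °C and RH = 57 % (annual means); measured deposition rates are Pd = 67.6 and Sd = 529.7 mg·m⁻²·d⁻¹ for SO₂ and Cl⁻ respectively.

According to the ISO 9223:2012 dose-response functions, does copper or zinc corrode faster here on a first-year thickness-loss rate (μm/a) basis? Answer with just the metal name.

copper: temperature factor f = +0.126·(-2.2) = -0.2772
  sulphur-dioxide contribution → 0.3469 μm/a
  chloride contribution → 0.6359 μm/a
  ⇒ r_corr(copper) = 0.9828 μm/a
zinc: f(T) = +0.038·(T−10) [T≤10 °C] = -0.0836
  sulphur-dioxide contribution → 1.043 μm/a
  chloride contribution → 1.913 μm/a
  ⇒ r_corr(zinc) = 2.956 μm/a
Ordering by μm/a: zinc (2.96) > copper (0.983)

zinc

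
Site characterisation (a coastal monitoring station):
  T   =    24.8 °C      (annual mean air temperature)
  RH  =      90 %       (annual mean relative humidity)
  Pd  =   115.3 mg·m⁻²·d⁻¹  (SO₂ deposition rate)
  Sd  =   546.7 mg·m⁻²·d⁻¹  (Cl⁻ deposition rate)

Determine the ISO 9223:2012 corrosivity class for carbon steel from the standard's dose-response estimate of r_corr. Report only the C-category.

CX

carbon steel: T>10 °C ⇒ hinge -0.054·(24.8−10) = -0.7992
  SO₂ term: 1.77·115.3^0.52·exp(0.02·90-0.7992) = 56.85
  Cl⁻ term: 0.102·546.7^0.62·exp(0.033·90+0.04·24.8) = 267.1
  r_corr = 56.85 + 267.1 = 324 μm/a
324 μm/a falls in (200, 700] for carbon steel → category CX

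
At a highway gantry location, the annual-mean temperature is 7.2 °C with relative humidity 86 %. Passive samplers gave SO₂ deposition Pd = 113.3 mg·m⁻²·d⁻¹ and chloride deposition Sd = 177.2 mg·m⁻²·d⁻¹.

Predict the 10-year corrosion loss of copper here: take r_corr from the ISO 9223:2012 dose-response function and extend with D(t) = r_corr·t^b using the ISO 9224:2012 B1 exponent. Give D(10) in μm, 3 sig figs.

copper: temperature factor f = +0.126·(-2.8) = -0.3528
  Pd branch = 0.0053·Pd^0.26·e^(0.059·RH+f) = 2.036 μm/a
  Sd branch = 0.01025·Sd^0.27·e^(0.036·RH+0.049·T) = 1.305 μm/a
  r_corr = 2.036 + 1.305 = 3.341 μm/a
Power-law: D(10) = r_corr · 10^0.667
  D(10) = 3.341 × 10^0.667 = 3.341 × 4.645 = 15.52 μm

D(10) = 15.5 μm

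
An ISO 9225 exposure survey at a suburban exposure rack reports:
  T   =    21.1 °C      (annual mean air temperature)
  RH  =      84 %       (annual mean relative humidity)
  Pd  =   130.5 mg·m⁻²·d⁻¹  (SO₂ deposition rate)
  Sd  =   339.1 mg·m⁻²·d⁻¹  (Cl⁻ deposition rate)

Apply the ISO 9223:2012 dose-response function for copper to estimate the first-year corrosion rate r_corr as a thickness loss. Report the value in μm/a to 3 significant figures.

r_corr = 3.96 μm/a

copper: f(T) = -0.080·(T−10) [T>10 °C] = -0.8880
  SO₂ term: 0.0053·130.5^0.26·exp(0.059·84-0.8880) = 1.099
  Cl⁻ term: 0.01025·339.1^0.27·exp(0.036·84+0.049·21.1) = 2.859
  r_corr = 1.099 + 2.859 = 3.958 μm/a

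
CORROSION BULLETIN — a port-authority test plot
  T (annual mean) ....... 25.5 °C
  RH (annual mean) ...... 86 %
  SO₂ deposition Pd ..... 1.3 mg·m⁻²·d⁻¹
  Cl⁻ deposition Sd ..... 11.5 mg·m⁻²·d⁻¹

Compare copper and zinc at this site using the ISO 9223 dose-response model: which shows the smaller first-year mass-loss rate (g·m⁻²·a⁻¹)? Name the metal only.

zinc

copper: f(T) = -0.080·(T−10) [T>10 °C] = -1.2400
  sulphur-dioxide contribution → 0.2624 μm/a
  chloride contribution → 1.529 μm/a
  ⇒ r_corr(copper) = 1.791 μm/a
  mass loss = 1.791 μm/a × 8.96 g/cm³ = 16.05 g·m⁻²·a⁻¹
zinc: f(T) = -0.071·(T−10) [T>10 °C] = -1.1005
  sulphur-dioxide contribution → 0.2517 μm/a
  chloride contribution → 1.224 μm/a
  total first-year rate 1.476 μm/a
  mass loss = 1.476 μm/a × 7.14 g/cm³ = 10.54 g·m⁻²·a⁻¹
Ordering by g·m⁻²·a⁻¹: copper (16) > zinc (10.5)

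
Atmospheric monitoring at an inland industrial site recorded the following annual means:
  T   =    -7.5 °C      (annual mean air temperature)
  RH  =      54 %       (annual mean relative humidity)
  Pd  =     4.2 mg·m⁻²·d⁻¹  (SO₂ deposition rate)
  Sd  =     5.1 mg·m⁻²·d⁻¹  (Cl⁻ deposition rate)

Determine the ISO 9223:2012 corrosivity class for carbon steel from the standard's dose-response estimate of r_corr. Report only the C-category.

C2

carbon steel: T≤10 °C ⇒ hinge +0.150·(-7.5−10) = -2.6250
  SO₂ term: 1.77·4.2^0.52·exp(0.02·54-2.6250) = 0.7963
  Sd branch = 0.102·Sd^0.62·e^(0.033·RH+0.04·T) = 1.233 μm/a
  sum: 0.7963 + 1.233 → r_corr = 2.029 μm/a
ISO 9223 Table 2 (carbon steel): 1.3 < 2.03 ≤ 25 μm/a ⇒ C2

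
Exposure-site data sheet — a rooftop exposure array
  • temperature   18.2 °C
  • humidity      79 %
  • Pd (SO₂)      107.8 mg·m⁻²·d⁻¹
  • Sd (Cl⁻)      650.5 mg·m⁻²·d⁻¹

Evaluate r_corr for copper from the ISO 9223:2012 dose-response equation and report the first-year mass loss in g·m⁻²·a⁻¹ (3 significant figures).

copper: temperature factor f = -0.080·(8.2) = -0.6560
  sulphur-dioxide contribution → 0.982 μm/a
  chloride contribution → 2.47 μm/a
  ⇒ r_corr(copper) = 3.452 μm/a
Convert to mass loss: 3.452 μm/a × 8.96 g/cm³ = 30.93 g·m⁻²·a⁻¹

r_corr = 30.9 g·m⁻²·a⁻¹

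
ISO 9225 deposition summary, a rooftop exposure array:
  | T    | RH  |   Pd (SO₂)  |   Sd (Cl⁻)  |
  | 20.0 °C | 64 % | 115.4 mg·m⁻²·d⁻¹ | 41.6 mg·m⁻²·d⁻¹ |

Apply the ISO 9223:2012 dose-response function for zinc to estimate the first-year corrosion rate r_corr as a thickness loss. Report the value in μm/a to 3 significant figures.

zinc: T>10 °C ⇒ hinge -0.071·(20.0−10) = -0.7100
  sulphur-dioxide contribution → 0.9731 μm/a
  chloride contribution → 1.338 μm/a
  ⇒ r_corr(zinc) = 2.312 μm/a

r_corr = 2.31 μm/a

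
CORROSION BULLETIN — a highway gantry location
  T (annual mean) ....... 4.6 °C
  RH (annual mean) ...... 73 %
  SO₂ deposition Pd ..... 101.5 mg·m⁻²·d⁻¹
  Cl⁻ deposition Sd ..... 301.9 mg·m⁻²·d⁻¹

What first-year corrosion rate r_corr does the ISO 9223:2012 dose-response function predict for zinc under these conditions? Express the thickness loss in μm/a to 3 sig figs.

r_corr = 3.51 μm/a

zinc: temperature factor f = +0.038·(-5.4) = -0.2052
  SO₂ term: 0.0129·101.5^0.44·exp(0.046·73-0.2052) = 2.305
  Cl⁻ term: 0.0175·301.9^0.57·exp(0.008·73+0.085·4.6) = 1.202
  r_corr = 2.305 + 1.202 = 3.507 μm/a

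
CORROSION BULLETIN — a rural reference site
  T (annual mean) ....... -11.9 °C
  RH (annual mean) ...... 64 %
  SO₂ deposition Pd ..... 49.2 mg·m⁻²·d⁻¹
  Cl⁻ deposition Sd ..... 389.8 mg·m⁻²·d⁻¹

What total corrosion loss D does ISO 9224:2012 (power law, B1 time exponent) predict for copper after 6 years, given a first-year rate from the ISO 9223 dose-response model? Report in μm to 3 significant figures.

copper: temperature factor f = +0.126·(-21.9) = -2.7594
  SO₂ term: 0.0053·49.2^0.26·exp(0.059·64-2.7594) = 0.04034
  Sd branch = 0.01025·Sd^0.27·e^(0.036·RH+0.049·T) = 0.2868 μm/a
  r_corr = 0.04034 + 0.2868 = 0.3272 μm/a
Long-term exponent b (ISO 9224 Table 2, B1) = 0.667
  D(6) = 0.3272 × 6^0.667 = 0.3272 × 3.304 = 1.081 μm

D(6) = 1.08 μm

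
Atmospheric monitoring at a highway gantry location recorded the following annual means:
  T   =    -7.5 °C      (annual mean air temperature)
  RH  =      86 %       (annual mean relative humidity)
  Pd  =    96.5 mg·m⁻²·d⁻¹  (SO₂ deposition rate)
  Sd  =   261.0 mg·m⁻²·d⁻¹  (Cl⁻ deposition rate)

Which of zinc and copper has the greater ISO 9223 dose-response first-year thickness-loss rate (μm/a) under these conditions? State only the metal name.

zinc: T≤10 °C ⇒ hinge +0.038·(-7.5−10) = -0.6650
  SO₂ term: 0.0129·96.5^0.44·exp(0.046·86-0.6650) = 2.588
  Sd branch = 0.0175·Sd^0.57·e^(0.008·RH+0.085·T) = 0.439 μm/a
  r_corr = 2.588 + 0.439 = 3.027 μm/a
copper: f(T) = +0.126·(T−10) [T≤10 °C] = -2.2050
  SO₂ term: 0.0053·96.5^0.26·exp(0.059·86-2.2050) = 0.3064
  Sd branch = 0.01025·Sd^0.27·e^(0.036·RH+0.049·T) = 0.705 μm/a
  sum: 0.3064 + 0.705 → r_corr = 1.011 μm/a
Ordering by μm/a: zinc (3.03) > copper (1.01)

zinc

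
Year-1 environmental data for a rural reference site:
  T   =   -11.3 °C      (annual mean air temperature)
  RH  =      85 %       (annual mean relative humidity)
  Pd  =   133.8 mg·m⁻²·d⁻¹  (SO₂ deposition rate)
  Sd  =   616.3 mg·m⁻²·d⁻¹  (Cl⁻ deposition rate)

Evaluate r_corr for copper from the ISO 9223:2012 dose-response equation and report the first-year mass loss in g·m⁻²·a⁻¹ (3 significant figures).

r_corr = 8.12 g·m⁻²·a⁻¹

copper: T≤10 °C ⇒ hinge +0.126·(-11.3−10) = -2.6838
  SO₂ term: 0.0053·133.8^0.26·exp(0.059·85-2.6838) = 0.1948
  Cl⁻ term: 0.01025·616.3^0.27·exp(0.036·85+0.049·-11.3) = 0.7119
  sum: 0.1948 + 0.7119 → r_corr = 0.9067 μm/a
Convert to mass loss: 0.9067 μm/a × 8.96 g/cm³ = 8.124 g·m⁻²·a⁻¹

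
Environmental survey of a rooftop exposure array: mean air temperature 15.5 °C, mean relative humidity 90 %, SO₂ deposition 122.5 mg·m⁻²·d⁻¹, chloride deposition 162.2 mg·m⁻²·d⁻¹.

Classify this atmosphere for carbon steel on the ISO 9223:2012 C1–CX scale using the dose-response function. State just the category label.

carbon steel: f(T) = -0.054·(T−10) [T>10 °C] = -0.2970
  Pd branch = 1.77·Pd^0.52·e^(0.02·RH+f) = 96.95 μm/a
  Cl⁻ term: 0.102·162.2^0.62·exp(0.033·90+0.04·15.5) = 86.69
  r_corr = 96.95 + 86.69 = 183.6 μm/a
ISO 9223 Table 2 (carbon steel): 80 < 184 ≤ 200 μm/a ⇒ C5

C5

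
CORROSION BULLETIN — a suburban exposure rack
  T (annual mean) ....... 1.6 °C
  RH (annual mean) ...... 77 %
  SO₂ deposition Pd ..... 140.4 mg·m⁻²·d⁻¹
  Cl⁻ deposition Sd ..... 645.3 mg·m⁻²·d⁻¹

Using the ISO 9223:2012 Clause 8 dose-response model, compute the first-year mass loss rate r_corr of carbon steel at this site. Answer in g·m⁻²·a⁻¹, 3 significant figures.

carbon steel: temperature factor f = +0.150·(-8.4) = -1.2600
  Pd branch = 1.77·Pd^0.52·e^(0.02·RH+f) = 30.63 μm/a
  Cl⁻ term: 0.102·645.3^0.62·exp(0.033·77+0.04·1.6) = 76.21
  sum: 30.63 + 76.21 → r_corr = 106.8 μm/a
Convert to mass loss: 106.8 μm/a × 7.85 g/cm³ = 838.7 g·m⁻²·a⁻¹

r_corr = 839 g·m⁻²·a⁻¹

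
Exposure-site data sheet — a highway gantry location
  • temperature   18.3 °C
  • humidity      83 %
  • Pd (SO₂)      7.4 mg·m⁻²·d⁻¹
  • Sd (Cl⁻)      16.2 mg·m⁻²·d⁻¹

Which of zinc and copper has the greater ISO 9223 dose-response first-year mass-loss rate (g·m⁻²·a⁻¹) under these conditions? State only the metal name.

zinc: f(T) = -0.071·(T−10) [T>10 °C] = -0.5893
  sulphur-dioxide contribution → 0.7857 μm/a
  chloride contribution → 0.7877 μm/a
  ⇒ r_corr(zinc) = 1.573 μm/a
  mass loss = 1.573 μm/a × 7.14 g/cm³ = 11.23 g·m⁻²·a⁻¹
copper: T>10 °C ⇒ hinge -0.080·(18.3−10) = -0.6640
  sulphur-dioxide contribution → 0.6147 μm/a
  chloride contribution → 1.058 μm/a
  total first-year rate 1.672 μm/a
  mass loss = 1.672 μm/a × 8.96 g/cm³ = 14.99 g·m⁻²·a⁻¹
Ordering by g·m⁻²·a⁻¹: copper (15) > zinc (11.2)

copper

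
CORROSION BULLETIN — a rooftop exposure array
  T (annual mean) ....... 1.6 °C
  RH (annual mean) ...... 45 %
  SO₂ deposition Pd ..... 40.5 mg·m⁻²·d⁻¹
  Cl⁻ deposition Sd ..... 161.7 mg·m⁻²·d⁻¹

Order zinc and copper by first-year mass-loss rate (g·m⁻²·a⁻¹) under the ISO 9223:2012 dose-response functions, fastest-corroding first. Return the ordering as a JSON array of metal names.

["zinc", "copper"]

zinc: T≤10 °C ⇒ hinge +0.038·(1.6−10) = -0.3192
  sulphur-dioxide contribution → 0.3786 μm/a
  chloride contribution → 0.5217 μm/a
  ⇒ r_corr(zinc) = 0.9003 μm/a
  mass loss = 0.9003 μm/a × 7.14 g/cm³ = 6.428 g·m⁻²·a⁻¹
copper: T≤10 °C ⇒ hinge +0.126·(1.6−10) = -1.0584
  sulphur-dioxide contribution → 0.06849 μm/a
  chloride contribution → 0.2211 μm/a
  total first-year rate 0.2896 μm/a
  mass loss = 0.2896 μm/a × 8.96 g/cm³ = 2.595 g·m⁻²·a⁻¹
Ordering by g·m⁻²·a⁻¹: zinc (6.43) > copper (2.6)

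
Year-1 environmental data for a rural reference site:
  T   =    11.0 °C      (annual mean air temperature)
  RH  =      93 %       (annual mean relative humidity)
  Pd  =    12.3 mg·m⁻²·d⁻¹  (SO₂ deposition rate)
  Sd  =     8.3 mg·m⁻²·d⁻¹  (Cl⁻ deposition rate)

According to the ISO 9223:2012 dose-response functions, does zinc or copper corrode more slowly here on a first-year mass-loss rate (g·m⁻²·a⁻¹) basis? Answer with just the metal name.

zinc: f(T) = -0.071·(T−10) [T>10 °C] = -0.0710
  SO₂ term: 0.0129·12.3^0.44·exp(0.046·93-0.0710) = 2.614
  Cl⁻ term: 0.0175·8.3^0.57·exp(0.008·93+0.085·11.0) = 0.3134
  r_corr = 2.614 + 0.3134 = 2.927 μm/a
  mass loss = 2.927 μm/a × 7.14 g/cm³ = 20.9 g·m⁻²·a⁻¹
copper: temperature factor f = -0.080·(1.0) = -0.0800
  SO₂ term: 0.0053·12.3^0.26·exp(0.059·93-0.0800) = 2.269
  Sd branch = 0.01025·Sd^0.27·e^(0.036·RH+0.049·T) = 0.8851 μm/a
  sum: 2.269 + 0.8851 → r_corr = 3.154 μm/a
  mass loss = 3.154 μm/a × 8.96 g/cm³ = 28.26 g·m⁻²·a⁻¹
Ordering by g·m⁻²·a⁻¹: copper (28.3) > zinc (20.9)

zinc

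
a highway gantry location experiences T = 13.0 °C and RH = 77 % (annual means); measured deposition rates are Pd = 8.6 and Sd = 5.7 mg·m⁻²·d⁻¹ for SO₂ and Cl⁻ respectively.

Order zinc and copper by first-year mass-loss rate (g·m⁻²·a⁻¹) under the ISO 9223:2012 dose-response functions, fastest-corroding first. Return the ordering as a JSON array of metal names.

zinc: temperature factor f = -0.071·(3.0) = -0.2130
  SO₂ term: 0.0129·8.6^0.44·exp(0.046·77-0.2130) = 0.928
  Sd branch = 0.0175·Sd^0.57·e^(0.008·RH+0.085·T) = 0.2638 μm/a
  sum: 0.928 + 0.2638 → r_corr = 1.192 μm/a
  mass loss = 1.192 μm/a × 7.14 g/cm³ = 8.509 g·m⁻²·a⁻¹
copper: temperature factor f = -0.080·(3.0) = -0.2400
  SO₂ term: 0.0053·8.6^0.26·exp(0.059·77-0.2400) = 0.6855
  Cl⁻ term: 0.01025·5.7^0.27·exp(0.036·77+0.049·13.0) = 0.4958
  sum: 0.6855 + 0.4958 → r_corr = 1.181 μm/a
  mass loss = 1.181 μm/a × 8.96 g/cm³ = 10.58 g·m⁻²·a⁻¹
Ordering by g·m⁻²·a⁻¹: copper (10.6) > zinc (8.51)

["copper", "zinc"]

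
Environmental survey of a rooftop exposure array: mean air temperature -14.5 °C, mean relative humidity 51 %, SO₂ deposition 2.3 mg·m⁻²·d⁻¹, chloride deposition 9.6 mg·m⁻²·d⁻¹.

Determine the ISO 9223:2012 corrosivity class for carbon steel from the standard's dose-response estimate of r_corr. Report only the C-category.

carbon steel: f(T) = +0.150·(T−10) [T≤10 °C] = -3.6750
  Pd branch = 1.77·Pd^0.52·e^(0.02·RH+f) = 0.1919 μm/a
  Sd branch = 0.102·Sd^0.62·e^(0.033·RH+0.04·T) = 1.249 μm/a
  sum: 0.1919 + 1.249 → r_corr = 1.441 μm/a
ISO 9223 Table 2 (carbon steel): 1.3 < 1.44 ≤ 25 μm/a ⇒ C2

C2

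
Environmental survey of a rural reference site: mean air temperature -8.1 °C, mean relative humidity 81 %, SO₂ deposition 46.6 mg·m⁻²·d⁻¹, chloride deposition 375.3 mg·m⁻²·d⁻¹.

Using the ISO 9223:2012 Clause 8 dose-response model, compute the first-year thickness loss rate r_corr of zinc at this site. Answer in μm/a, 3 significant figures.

r_corr = 1.95 μm/a

zinc: f(T) = +0.038·(T−10) [T≤10 °C] = -0.6878
  sulphur-dioxide contribution → 1.459 μm/a
  chloride contribution → 0.493 μm/a
  total first-year rate 1.952 μm/a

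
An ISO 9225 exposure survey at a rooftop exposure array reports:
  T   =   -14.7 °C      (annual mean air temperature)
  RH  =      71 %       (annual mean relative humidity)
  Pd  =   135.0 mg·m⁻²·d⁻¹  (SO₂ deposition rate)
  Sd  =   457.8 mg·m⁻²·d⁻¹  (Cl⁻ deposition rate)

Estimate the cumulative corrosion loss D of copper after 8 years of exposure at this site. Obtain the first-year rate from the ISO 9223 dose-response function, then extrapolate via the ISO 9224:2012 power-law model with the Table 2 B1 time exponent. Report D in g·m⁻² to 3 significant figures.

D(8) = 14.0 g·m⁻²

copper: temperature factor f = +0.126·(-24.7) = -3.1122
  sulphur-dioxide contribution → 0.05569 μm/a
  chloride contribution → 0.336 μm/a
  ⇒ r_corr(copper) = 0.3917 μm/a
Power-law: D(8) = r_corr · 8^0.667
  D(8) = 0.3917 × 8^0.667 = 0.3917 × 4.003 = 1.568 μm
  Mass loss = 1.568 μm × 8.96 g/cm³ = 14.05 g·m⁻²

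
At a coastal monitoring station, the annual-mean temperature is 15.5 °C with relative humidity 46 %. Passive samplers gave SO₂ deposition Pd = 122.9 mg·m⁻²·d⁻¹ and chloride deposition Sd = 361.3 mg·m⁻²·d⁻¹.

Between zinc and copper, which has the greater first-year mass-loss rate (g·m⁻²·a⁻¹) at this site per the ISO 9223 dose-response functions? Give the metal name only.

zinc

zinc: T>10 °C ⇒ hinge -0.071·(15.5−10) = -0.3905
  Pd branch = 0.0129·Pd^0.44·e^(0.046·RH+f) = 0.6017 μm/a
  Sd branch = 0.0175·Sd^0.57·e^(0.008·RH+0.085·T) = 2.71 μm/a
  r_corr = 0.6017 + 2.71 = 3.312 μm/a
  mass loss = 3.312 μm/a × 7.14 g/cm³ = 23.65 g·m⁻²·a⁻¹
copper: T>10 °C ⇒ hinge -0.080·(15.5−10) = -0.4400
  Pd branch = 0.0053·Pd^0.26·e^(0.059·RH+f) = 0.1799 μm/a
  Sd branch = 0.01025·Sd^0.27·e^(0.036·RH+0.049·T) = 0.5628 μm/a
  r_corr = 0.1799 + 0.5628 = 0.7428 μm/a
  mass loss = 0.7428 μm/a × 8.96 g/cm³ = 6.655 g·m⁻²·a⁻¹
Ordering by g·m⁻²·a⁻¹: zinc (23.6) > copper (6.66)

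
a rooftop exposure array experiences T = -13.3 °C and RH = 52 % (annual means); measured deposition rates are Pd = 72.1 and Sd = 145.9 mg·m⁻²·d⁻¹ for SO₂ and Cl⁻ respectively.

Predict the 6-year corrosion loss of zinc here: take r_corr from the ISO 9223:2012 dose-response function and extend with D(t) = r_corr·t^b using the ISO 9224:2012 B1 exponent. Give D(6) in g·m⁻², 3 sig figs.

zinc: f(T) = +0.038·(T−10) [T≤10 °C] = -0.8854
  SO₂ term: 0.0129·72.1^0.44·exp(0.046·52-0.8854) = 0.3823
  Sd branch = 0.0175·Sd^0.57·e^(0.008·RH+0.085·T) = 0.1466 μm/a
  sum: 0.3823 + 0.1466 → r_corr = 0.5289 μm/a
Long-term exponent b (ISO 9224 Table 2, B1) = 0.813
  D(6) = 0.5289 × 6^0.813 = 0.5289 × 4.292 = 2.27 μm
  Mass loss = 2.27 μm × 7.14 g/cm³ = 16.21 g·m⁻²

D(6) = 16.2 g·m⁻²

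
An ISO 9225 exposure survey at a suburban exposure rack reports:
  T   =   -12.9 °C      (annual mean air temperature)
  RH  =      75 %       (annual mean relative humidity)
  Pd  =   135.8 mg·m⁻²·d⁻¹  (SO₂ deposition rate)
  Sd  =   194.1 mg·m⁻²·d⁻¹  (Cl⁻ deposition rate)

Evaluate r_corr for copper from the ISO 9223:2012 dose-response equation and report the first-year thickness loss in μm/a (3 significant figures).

copper: f(T) = +0.126·(T−10) [T≤10 °C] = -2.8854
  sulphur-dioxide contribution → 0.08861 μm/a
  chloride contribution → 0.3362 μm/a
  ⇒ r_corr(copper) = 0.4248 μm/a

r_corr = 0.425 μm/a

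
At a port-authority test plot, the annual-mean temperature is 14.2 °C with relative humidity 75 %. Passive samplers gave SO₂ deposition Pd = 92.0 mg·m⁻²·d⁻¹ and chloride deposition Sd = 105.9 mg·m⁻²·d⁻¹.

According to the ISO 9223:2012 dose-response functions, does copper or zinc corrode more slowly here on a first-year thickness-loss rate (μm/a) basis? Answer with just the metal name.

copper

copper: temperature factor f = -0.080·(4.2) = -0.3360
  SO₂ term: 0.0053·92.0^0.26·exp(0.059·75-0.3360) = 1.025
  Cl⁻ term: 0.01025·105.9^0.27·exp(0.036·75+0.049·14.2) = 1.077
  sum: 1.025 + 1.077 → r_corr = 2.102 μm/a
zinc: T>10 °C ⇒ hinge -0.071·(14.2−10) = -0.2982
  SO₂ term: 0.0129·92.0^0.44·exp(0.046·75-0.2982) = 2.205
  Cl⁻ term: 0.0175·105.9^0.57·exp(0.008·75+0.085·14.2) = 1.521
  sum: 2.205 + 1.521 → r_corr = 3.726 μm/a
Ordering by μm/a: zinc (3.73) > copper (2.1)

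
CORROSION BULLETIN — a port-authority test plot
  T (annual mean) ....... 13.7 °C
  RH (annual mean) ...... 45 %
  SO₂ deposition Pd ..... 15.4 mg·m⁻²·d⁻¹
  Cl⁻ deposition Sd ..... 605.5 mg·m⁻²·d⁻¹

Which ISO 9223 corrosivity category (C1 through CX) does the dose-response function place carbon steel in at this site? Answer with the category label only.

C4

carbon steel: temperature factor f = -0.054·(3.7) = -0.1998
  SO₂ term: 1.77·15.4^0.52·exp(0.02·45-0.1998) = 14.78
  Sd branch = 0.102·Sd^0.62·e^(0.033·RH+0.04·T) = 41.35 μm/a
  sum: 14.78 + 41.35 → r_corr = 56.12 μm/a
Category bounds: 50…80 μm/a bracket r_corr ⇒ C4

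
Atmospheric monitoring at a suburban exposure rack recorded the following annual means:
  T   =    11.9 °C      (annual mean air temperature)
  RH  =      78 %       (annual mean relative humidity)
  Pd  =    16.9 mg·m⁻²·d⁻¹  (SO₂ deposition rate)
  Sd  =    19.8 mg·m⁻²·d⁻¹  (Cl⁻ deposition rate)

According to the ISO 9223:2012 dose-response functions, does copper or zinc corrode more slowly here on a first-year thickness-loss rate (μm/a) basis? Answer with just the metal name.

copper

copper: T>10 °C ⇒ hinge -0.080·(11.9−10) = -0.1520
  Pd branch = 0.0053·Pd^0.26·e^(0.059·RH+f) = 0.9465 μm/a
  Sd branch = 0.01025·Sd^0.27·e^(0.036·RH+0.049·T) = 0.6816 μm/a
  r_corr = 0.9465 + 0.6816 = 1.628 μm/a
zinc: T>10 °C ⇒ hinge -0.071·(11.9−10) = -0.1349
  Pd branch = 0.0129·Pd^0.44·e^(0.046·RH+f) = 1.414 μm/a
  Cl⁻ term: 0.0175·19.8^0.57·exp(0.008·78+0.085·11.9) = 0.4925
  sum: 1.414 + 0.4925 → r_corr = 1.907 μm/a
Ordering by μm/a: zinc (1.91) > copper (1.63)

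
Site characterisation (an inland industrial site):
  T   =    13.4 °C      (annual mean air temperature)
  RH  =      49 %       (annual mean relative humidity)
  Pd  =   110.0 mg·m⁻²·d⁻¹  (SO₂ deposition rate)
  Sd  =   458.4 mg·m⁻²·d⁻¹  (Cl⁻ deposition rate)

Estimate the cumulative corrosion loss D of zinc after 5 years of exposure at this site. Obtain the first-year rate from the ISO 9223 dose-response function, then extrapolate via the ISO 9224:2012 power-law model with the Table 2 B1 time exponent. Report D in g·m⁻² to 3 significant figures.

D(5) = 90.5 g·m⁻²

zinc: temperature factor f = -0.071·(3.4) = -0.2414
  sulphur-dioxide contribution → 0.7636 μm/a
  chloride contribution → 2.66 μm/a
  total first-year rate 3.423 μm/a
ISO 9224: D(t) = r_corr · t^b with b = 0.813 (zinc, B1)
  D(5) = 3.423 × 5^0.813 = 3.423 × 3.701 = 12.67 μm
  Mass loss = 12.67 μm × 7.14 g/cm³ = 90.45 g·m⁻²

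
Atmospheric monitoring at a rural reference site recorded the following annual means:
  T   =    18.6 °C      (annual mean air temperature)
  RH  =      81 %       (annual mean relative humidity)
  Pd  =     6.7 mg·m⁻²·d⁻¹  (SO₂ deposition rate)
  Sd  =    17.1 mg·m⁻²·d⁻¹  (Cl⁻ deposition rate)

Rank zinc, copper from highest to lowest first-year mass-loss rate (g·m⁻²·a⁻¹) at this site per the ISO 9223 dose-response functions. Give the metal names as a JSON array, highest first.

["copper", "zinc"]

zinc: f(T) = -0.071·(T−10) [T>10 °C] = -0.6106
  SO₂ term: 0.0129·6.7^0.44·exp(0.046·81-0.6106) = 0.6715
  Cl⁻ term: 0.0175·17.1^0.57·exp(0.008·81+0.085·18.6) = 0.8201
  r_corr = 0.6715 + 0.8201 = 1.492 μm/a
  mass loss = 1.492 μm/a × 7.14 g/cm³ = 10.65 g·m⁻²·a⁻¹
copper: T>10 °C ⇒ hinge -0.080·(18.6−10) = -0.6880
  Pd branch = 0.0053·Pd^0.26·e^(0.059·RH+f) = 0.5197 μm/a
  Cl⁻ term: 0.01025·17.1^0.27·exp(0.036·81+0.049·18.6) = 1.014
  r_corr = 0.5197 + 1.014 = 1.533 μm/a
  mass loss = 1.533 μm/a × 8.96 g/cm³ = 13.74 g·m⁻²·a⁻¹
Ordering by g·m⁻²·a⁻¹: copper (13.7) > zinc (10.7)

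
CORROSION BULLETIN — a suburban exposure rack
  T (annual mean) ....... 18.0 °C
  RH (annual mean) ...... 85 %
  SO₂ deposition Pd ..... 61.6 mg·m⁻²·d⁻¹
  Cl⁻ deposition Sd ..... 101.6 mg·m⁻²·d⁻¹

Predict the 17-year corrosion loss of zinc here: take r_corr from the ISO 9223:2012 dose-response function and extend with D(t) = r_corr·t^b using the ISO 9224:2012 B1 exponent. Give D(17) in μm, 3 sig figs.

D(17) = 44.6 μm

zinc: f(T) = -0.071·(T−10) [T>10 °C] = -0.5680
  Pd branch = 0.0129·Pd^0.44·e^(0.046·RH+f) = 2.236 μm/a
  Cl⁻ term: 0.0175·101.6^0.57·exp(0.008·85+0.085·18.0) = 2.222
  r_corr = 2.236 + 2.222 = 4.458 μm/a
ISO 9224: D(t) = r_corr · t^b with b = 0.813 (zinc, B1)
  D(17) = 4.458 × 17^0.813 = 4.458 × 10.01 = 44.61 μm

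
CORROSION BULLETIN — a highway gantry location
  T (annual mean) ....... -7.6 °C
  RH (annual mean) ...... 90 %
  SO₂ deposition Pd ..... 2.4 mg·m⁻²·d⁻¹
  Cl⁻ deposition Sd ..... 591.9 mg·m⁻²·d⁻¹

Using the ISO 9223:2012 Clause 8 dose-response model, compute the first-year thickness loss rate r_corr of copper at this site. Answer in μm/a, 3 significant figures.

copper: temperature factor f = +0.126·(-17.6) = -2.2176
  SO₂ term: 0.0053·2.4^0.26·exp(0.059·90-2.2176) = 0.1466
  Cl⁻ term: 0.01025·591.9^0.27·exp(0.036·90+0.049·-7.6) = 1.011
  sum: 0.1466 + 1.011 → r_corr = 1.157 μm/a

r_corr = 1.16 μm/a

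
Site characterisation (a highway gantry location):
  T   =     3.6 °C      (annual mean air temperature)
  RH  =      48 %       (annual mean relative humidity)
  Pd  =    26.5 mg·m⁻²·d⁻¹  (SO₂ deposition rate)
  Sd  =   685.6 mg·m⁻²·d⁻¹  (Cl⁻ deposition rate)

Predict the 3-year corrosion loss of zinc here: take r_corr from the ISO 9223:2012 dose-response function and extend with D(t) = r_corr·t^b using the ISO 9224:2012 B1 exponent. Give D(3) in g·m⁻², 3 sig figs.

zinc: T≤10 °C ⇒ hinge +0.038·(3.6−10) = -0.2432
  sulphur-dioxide contribution → 0.3892 μm/a
  chloride contribution → 1.443 μm/a
  total first-year rate 1.832 μm/a
Power-law: D(3) = r_corr · 3^0.813
  D(3) = 1.832 × 3^0.813 = 1.832 × 2.443 = 4.476 μm
  Mass loss = 4.476 μm × 7.14 g/cm³ = 31.96 g·m⁻²

D(3) = 32.0 g·m⁻²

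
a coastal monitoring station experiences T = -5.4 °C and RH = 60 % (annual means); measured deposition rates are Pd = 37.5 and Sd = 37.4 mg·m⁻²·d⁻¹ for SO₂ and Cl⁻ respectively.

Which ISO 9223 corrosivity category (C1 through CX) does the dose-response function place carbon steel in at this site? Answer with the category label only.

C2

carbon steel: f(T) = +0.150·(T−10) [T≤10 °C] = -2.3100
  SO₂ term: 1.77·37.5^0.52·exp(0.02·60-2.3100) = 3.841
  Cl⁻ term: 0.102·37.4^0.62·exp(0.033·60+0.04·-5.4) = 5.622
  sum: 3.841 + 5.622 → r_corr = 9.462 μm/a
Category bounds: 1.3…25 μm/a bracket r_corr ⇒ C2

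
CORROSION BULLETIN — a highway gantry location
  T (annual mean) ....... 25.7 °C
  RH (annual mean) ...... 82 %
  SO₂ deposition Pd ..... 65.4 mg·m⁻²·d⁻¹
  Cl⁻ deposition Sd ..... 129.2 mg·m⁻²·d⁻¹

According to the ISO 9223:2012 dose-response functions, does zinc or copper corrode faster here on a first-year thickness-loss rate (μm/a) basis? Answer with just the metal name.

zinc

zinc: T>10 °C ⇒ hinge -0.071·(25.7−10) = -1.1147
  Pd branch = 0.0129·Pd^0.44·e^(0.046·RH+f) = 1.157 μm/a
  Cl⁻ term: 0.0175·129.2^0.57·exp(0.008·82+0.085·25.7) = 4.787
  sum: 1.157 + 4.787 → r_corr = 5.945 μm/a
copper: f(T) = -0.080·(T−10) [T>10 °C] = -1.2560
  SO₂ term: 0.0053·65.4^0.26·exp(0.059·82-1.2560) = 0.5649
  Sd branch = 0.01025·Sd^0.27·e^(0.036·RH+0.049·T) = 2.569 μm/a
  sum: 0.5649 + 2.569 → r_corr = 3.134 μm/a
Ordering by μm/a: zinc (5.94) > copper (3.13)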